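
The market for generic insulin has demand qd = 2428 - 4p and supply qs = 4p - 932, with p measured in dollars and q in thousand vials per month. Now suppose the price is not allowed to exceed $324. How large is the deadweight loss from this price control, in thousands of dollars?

Equilibrium: 2428 - 4p = 4p - 932, so 3360 = 8p and p* = 420, q* = 748.
The ceiling of 324 is below the equilibrium price 420, so it binds.
At p = 324: qd = 2428 - 4·324 = 1132 and qs = 4·324 - 932 = 364.
Quantity traded falls to 364. At q = 364 the demand price is (2428 - 364)/4 = 516 and the supply price is (932 + 364)/4 = 324.
Deadweight loss = ½ · (516 - 324) · (748 - 364) = ½ · 192 · 384 = 36864.

36864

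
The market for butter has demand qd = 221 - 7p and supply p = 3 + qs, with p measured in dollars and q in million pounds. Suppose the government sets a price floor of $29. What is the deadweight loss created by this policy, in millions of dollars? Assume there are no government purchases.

Rearranging supply gives qs = p - 3. In a free market, 221 - 7p = p - 3 gives the equilibrium p* = 28, q* = 25.
Because the floor (29) lies above the market-clearing price, it is binding.
At p = 29: qd = 221 - 7·29 = 18 and qs = 29 - 3 = 26.
Quantity traded falls to 18. At q = 18 the demand price is (221 - 18)/7 = 29 and the supply price is 3 + 18 = 21.
Deadweight loss = ½ · (29 - 21) · (25 - 18) = ½ · 8 · 7 = 28.

28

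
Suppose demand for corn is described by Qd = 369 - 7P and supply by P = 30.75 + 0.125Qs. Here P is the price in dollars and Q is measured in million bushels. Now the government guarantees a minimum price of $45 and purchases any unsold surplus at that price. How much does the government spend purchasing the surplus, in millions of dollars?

2700

Rearranging supply gives Qs = 8P - 246. Setting quantity demanded equal to quantity supplied, 369 - 7P = 8P - 246, gives P* = 41 and Q* = 82.
The floor of 45 is above the equilibrium price 41, so it binds.
At P = 45: Qd = 369 - 7·45 = 54 and Qs = 8·45 - 246 = 114.
Surplus = Qs - Qd = 60.
Government expenditure = surplus × support price = 60 × 45 = 2700.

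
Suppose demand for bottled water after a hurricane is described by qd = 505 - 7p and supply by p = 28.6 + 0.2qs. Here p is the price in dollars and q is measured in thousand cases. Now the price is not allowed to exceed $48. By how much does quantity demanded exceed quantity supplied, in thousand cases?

Rearranging supply gives qs = 5p - 143. Without the control the market clears where 505 - 7p = 5p - 143, i.e. p* = 54 and q* = 127.
Since 48 < 54, the ceiling is binding.
At p = 48: qd = 505 - 7·48 = 169 and qs = 5·48 - 143 = 97.
Shortage = qd - qs = 169 - 97 = 72.

72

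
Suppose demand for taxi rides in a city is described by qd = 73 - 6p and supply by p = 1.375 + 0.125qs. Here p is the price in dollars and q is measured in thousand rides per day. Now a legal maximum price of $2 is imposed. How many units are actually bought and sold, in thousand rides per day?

5

Rearranging supply gives qs = 8p - 11. Without the control the market clears where 73 - 6p = 8p - 11, i.e. p* = 6 and q* = 37.
Because the ceiling (2) lies below the market-clearing price, it is binding.
At p = 2: qd = 73 - 6·2 = 61 and qs = 8·2 - 11 = 5.
The quantity actually transacted is the short side, supply: 5.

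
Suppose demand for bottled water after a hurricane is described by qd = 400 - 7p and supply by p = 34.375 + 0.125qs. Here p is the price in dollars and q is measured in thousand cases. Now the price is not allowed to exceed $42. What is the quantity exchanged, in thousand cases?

Rearranging supply gives qs = 8p - 275. In a free market, 400 - 7p = 8p - 275 gives the equilibrium p* = 45, q* = 85.
The ceiling of 42 is below the equilibrium price 45, so it binds.
At p = 42: qd = 400 - 7·42 = 106 and qs = 8·42 - 275 = 61.
The quantity actually transacted is the short side, supply: 61.

61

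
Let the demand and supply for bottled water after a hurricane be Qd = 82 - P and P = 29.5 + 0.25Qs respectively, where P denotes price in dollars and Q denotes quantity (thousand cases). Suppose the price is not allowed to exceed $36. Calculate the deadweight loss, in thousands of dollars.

Rearranging supply gives Qs = 4P - 118. Equilibrium: 82 - P = 4P - 118, so 200 = 5P and P* = 40, Q* = 42.
Because the ceiling (36) lies below the market-clearing price, it is binding.
At P = 36: Qd = 82 - 36 = 46 and Qs = 4·36 - 118 = 26.
Quantity traded falls to 26. At Q = 26 the demand price is 82 - 26 = 56 and the supply price is (118 + 26)/4 = 36.
Deadweight loss = ½ · (56 - 36) · (42 - 26) = ½ · 20 · 16 = 160.

160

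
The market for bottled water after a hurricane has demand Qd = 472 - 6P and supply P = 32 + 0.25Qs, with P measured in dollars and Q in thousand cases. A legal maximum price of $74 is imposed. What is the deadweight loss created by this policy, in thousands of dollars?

Rearranging supply gives Qs = 4P - 128. In a free market, 472 - 6P = 4P - 128 gives the equilibrium P* = 60, Q* = 112.
The ceiling of 74 is above the equilibrium price 60, so it is not binding; the market clears at P* = 60, Q* = 112.
Since the control does not bind, no trades are prevented and deadweight loss is zero.

0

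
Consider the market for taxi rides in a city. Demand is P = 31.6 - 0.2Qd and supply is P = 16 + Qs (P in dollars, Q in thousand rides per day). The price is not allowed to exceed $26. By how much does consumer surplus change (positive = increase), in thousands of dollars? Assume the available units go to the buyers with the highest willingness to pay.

29.1

Rearranging demand gives Qd = 158 - 5P; rearranging supply gives Qs = P - 16. In a free market, 158 - 5P = P - 16 gives the equilibrium P* = 29, Q* = 13.
The ceiling of 26 is below the equilibrium price 29, so it binds.
At P = 26: Qd = 158 - 5·26 = 28 and Qs = 26 - 16 = 10.
Consumer surplus without the control is ½ · (31.6 - 29) · 13 = 16.9.
With the ceiling, 10 units are sold at 26 (assume they go to the highest-value buyers). The demand price at Q = 10 is 29.6, so CS = ½ · [(31.6 - 26) + (29.6 - 26)] · 10 = 46.
Change in consumer surplus = 46 - 16.9 = 29.1.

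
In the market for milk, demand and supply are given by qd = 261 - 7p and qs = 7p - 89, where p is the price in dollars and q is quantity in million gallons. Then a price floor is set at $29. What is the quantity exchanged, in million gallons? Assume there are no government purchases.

58

Without the control the market clears where 261 - 7p = 7p - 89, i.e. p* = 25 and q* = 86.
Since 29 > 25, the floor is binding.
At p = 29: qd = 261 - 7·29 = 58 and qs = 7·29 - 89 = 114.
The quantity actually transacted is the short side, demand: 58.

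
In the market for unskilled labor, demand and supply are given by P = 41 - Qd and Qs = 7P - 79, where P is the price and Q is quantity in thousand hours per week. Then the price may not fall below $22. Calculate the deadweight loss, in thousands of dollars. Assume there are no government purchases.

28

Rearranging demand gives Qd = 41 - P. Equilibrium: 41 - P = 7P - 79, so 120 = 8P and P* = 15, Q* = 26.
Because the floor (22) lies above the market-clearing price, it is binding.
At P = 22: Qd = 41 - 22 = 19 and Qs = 7·22 - 79 = 75.
Quantity traded falls to 19. At Q = 19 the demand price is 41 - 19 = 22 and the supply price is (79 + 19)/7 = 14.
Deadweight loss = ½ · (22 - 14) · (26 - 19) = ½ · 8 · 7 = 28.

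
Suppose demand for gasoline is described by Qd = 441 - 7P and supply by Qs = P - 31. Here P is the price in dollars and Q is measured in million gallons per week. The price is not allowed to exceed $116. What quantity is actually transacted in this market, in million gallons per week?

28

Equilibrium: 441 - 7P = P - 31, so 472 = 8P and P* = 59, Q* = 28.
Since 116 is above P* = 59, the ceiling does not bind and the free-market outcome prevails.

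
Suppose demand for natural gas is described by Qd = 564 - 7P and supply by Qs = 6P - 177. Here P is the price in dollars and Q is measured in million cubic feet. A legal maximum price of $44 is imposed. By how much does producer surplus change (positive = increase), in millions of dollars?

-1638

Setting quantity demanded equal to quantity supplied, 564 - 7P = 6P - 177, gives P* = 57 and Q* = 165.
The ceiling of 44 is below the equilibrium price 57, so it binds.
At P = 44: Qd = 564 - 7·44 = 256 and Qs = 6·44 - 177 = 87.
Producer surplus without the control is ½ · (57 - 29.5) · 165 = 2268.75.
With the ceiling, producers sell 87 units at 44, so PS = ½ · (44 - 29.5) · 87 = 630.75.
Change in producer surplus = 630.75 - 2268.75 = -1638.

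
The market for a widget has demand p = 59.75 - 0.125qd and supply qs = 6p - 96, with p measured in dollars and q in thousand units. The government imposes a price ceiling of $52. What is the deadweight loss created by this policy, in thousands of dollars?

Rearranging demand gives qd = 478 - 8p. Without the control the market clears where 478 - 8p = 6p - 96, i.e. p* = 41 and q* = 150.
Since 52 is above p* = 41, the ceiling does not bind and the free-market outcome prevails.
Since the control does not bind, no trades are prevented and deadweight loss is zero.

0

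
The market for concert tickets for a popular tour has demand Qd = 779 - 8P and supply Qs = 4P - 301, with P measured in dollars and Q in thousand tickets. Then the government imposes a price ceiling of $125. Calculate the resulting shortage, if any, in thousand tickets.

In a free market, 779 - 8P = 4P - 301 gives the equilibrium P* = 90, Q* = 59.
The ceiling of 125 is above the equilibrium price 90, so it is not binding; the market clears at P* = 90, Q* = 59.
Since the control does not bind, there is no shortage.

0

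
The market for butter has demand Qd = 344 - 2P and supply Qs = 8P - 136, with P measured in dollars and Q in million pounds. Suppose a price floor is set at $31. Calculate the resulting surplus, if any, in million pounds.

0

Equilibrium: 344 - 2P = 8P - 136, so 480 = 10P and P* = 48, Q* = 248.
The floor of 31 is below the equilibrium price 48, so it is not binding; the market clears at P* = 48, Q* = 248.
Since the control does not bind, there is no surplus.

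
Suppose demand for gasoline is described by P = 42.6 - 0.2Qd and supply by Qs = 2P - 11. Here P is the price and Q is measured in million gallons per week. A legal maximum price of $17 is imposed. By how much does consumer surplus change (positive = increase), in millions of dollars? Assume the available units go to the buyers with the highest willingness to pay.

255

Rearranging demand gives Qd = 213 - 5P. In a free market, 213 - 5P = 2P - 11 gives the equilibrium P* = 32, Q* = 53.
Because the ceiling (17) lies below the market-clearing price, it is binding.
At P = 17: Qd = 213 - 5·17 = 128 and Qs = 2·17 - 11 = 23.
Consumer surplus without the control is ½ · (42.6 - 32) · 53 = 280.9.
With the ceiling, 23 units are sold at 17 (assume they go to the highest-value buyers). The demand price at Q = 23 is 38, so CS = ½ · [(42.6 - 17) + (38 - 17)] · 23 = 535.9.
Change in consumer surplus = 535.9 - 280.9 = 255.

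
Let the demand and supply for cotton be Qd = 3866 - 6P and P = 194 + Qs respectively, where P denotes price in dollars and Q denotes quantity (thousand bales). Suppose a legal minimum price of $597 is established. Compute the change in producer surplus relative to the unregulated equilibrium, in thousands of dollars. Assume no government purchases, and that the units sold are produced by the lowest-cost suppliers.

-374

Rearranging supply gives Qs = P - 194. Equilibrium: 3866 - 6P = P - 194, so 4060 = 7P and P* = 580, Q* = 386.
Because the floor (597) lies above the market-clearing price, it is binding.
At P = 597: Qd = 3866 - 6·597 = 284 and Qs = 597 - 194 = 403.
Producer surplus without the control is ½ · (580 - 194) · 386 = 74498.
With the floor, 284 units are sold at 597. The supply price at Q = 284 is 478, so PS = ½ · [(597 - 194) + (597 - 478)] · 284 = 74124.
Change in producer surplus = 74124 - 74498 = -374.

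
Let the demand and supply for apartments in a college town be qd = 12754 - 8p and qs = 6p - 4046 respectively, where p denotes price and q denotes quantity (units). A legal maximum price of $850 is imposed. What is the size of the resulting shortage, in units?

4900

Without the control the market clears where 12754 - 8p = 6p - 4046, i.e. p* = 1200 and q* = 3154.
The ceiling of 850 is below the equilibrium price 1200, so it binds.
At p = 850: qd = 12754 - 8·850 = 5954 and qs = 6·850 - 4046 = 1054.
Shortage = qd - qs = 5954 - 1054 = 4900.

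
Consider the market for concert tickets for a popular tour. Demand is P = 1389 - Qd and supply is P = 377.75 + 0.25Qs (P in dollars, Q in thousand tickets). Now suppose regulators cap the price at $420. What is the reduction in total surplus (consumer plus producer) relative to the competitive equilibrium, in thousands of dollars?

Rearranging demand gives Qd = 1389 - P; rearranging supply gives Qs = 4P - 1511. Equilibrium: 1389 - P = 4P - 1511, so 2900 = 5P and P* = 580, Q* = 809.
The ceiling of 420 is below the equilibrium price 580, so it binds.
At P = 420: Qd = 1389 - 420 = 969 and Qs = 4·420 - 1511 = 169.
Quantity traded falls to 169. At Q = 169 the demand price is 1389 - 169 = 1220 and the supply price is (1511 + 169)/4 = 420.
Deadweight loss = ½ · (1220 - 420) · (809 - 169) = ½ · 800 · 640 = 256000.

256000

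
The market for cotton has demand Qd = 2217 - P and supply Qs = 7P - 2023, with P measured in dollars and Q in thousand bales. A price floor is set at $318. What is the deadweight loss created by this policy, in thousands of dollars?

0

Equilibrium: 2217 - P = 7P - 2023, so 4240 = 8P and P* = 530, Q* = 1687.
Since 318 is below P* = 530, the floor does not bind and the free-market outcome prevails.
Since the control does not bind, no trades are prevented and deadweight loss is zero.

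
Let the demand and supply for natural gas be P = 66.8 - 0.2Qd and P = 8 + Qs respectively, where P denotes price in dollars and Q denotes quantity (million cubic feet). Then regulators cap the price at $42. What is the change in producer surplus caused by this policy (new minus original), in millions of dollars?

-622.5

Rearranging demand gives Qd = 334 - 5P; rearranging supply gives Qs = P - 8. In a free market, 334 - 5P = P - 8 gives the equilibrium P* = 57, Q* = 49.
Since 42 < 57, the ceiling is binding.
At P = 42: Qd = 334 - 5·42 = 124 and Qs = 42 - 8 = 34.
Producer surplus without the control is ½ · (57 - 8) · 49 = 1200.5.
With the ceiling, producers sell 34 units at 42, so PS = ½ · (42 - 8) · 34 = 578.
Change in producer surplus = 578 - 1200.5 = -622.5.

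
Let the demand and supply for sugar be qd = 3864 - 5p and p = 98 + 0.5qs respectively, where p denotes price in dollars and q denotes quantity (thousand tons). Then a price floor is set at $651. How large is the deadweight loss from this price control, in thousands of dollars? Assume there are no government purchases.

Rearranging supply gives qs = 2p - 196. Setting quantity demanded equal to quantity supplied, 3864 - 5p = 2p - 196, gives p* = 580 and q* = 964.
Because the floor (651) lies above the market-clearing price, it is binding.
At p = 651: qd = 3864 - 5·651 = 609 and qs = 2·651 - 196 = 1106.
Quantity traded falls to 609. At q = 609 the demand price is (3864 - 609)/5 = 651 and the supply price is (196 + 609)/2 = 402.5.
Deadweight loss = ½ · (651 - 402.5) · (964 - 609) = ½ · 248.5 · 355 = 44108.75.

44108.75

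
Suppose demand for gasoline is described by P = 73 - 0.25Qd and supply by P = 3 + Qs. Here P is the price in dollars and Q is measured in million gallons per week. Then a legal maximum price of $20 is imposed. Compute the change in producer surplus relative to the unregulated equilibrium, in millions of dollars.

-1423.5

Rearranging demand gives Qd = 292 - 4P; rearranging supply gives Qs = P - 3. Without the control the market clears where 292 - 4P = P - 3, i.e. P* = 59 and Q* = 56.
Since 20 < 59, the ceiling is binding.
At P = 20: Qd = 292 - 4·20 = 212 and Qs = 20 - 3 = 17.
Producer surplus without the control is ½ · (59 - 3) · 56 = 1568.
With the ceiling, producers sell 17 units at 20, so PS = ½ · (20 - 3) · 17 = 144.5.
Change in producer surplus = 144.5 - 1568 = -1423.5.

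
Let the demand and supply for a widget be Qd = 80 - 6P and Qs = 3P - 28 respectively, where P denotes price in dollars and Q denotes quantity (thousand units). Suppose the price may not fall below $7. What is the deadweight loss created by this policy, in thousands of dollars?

Equilibrium: 80 - 6P = 3P - 28, so 108 = 9P and P* = 12, Q* = 8.
The floor of 7 is below the equilibrium price 12, so it is not binding; the market clears at P* = 12, Q* = 8.
Since the control does not bind, no trades are prevented and deadweight loss is zero.

0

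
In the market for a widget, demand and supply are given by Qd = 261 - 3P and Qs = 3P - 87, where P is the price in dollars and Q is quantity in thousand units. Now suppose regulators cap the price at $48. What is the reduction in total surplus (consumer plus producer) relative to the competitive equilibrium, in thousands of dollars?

Setting quantity demanded equal to quantity supplied, 261 - 3P = 3P - 87, gives P* = 58 and Q* = 87.
Because the ceiling (48) lies below the market-clearing price, it is binding.
At P = 48: Qd = 261 - 3·48 = 117 and Qs = 3·48 - 87 = 57.
Quantity traded falls to 57. At Q = 57 the demand price is (261 - 57)/3 = 68 and the supply price is (87 + 57)/3 = 48.
Deadweight loss = ½ · (68 - 48) · (87 - 57) = ½ · 20 · 30 = 300.

300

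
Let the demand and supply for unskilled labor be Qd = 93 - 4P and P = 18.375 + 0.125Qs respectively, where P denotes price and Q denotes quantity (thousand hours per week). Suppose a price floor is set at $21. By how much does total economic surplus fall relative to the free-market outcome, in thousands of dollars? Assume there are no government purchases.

3

Rearranging supply gives Qs = 8P - 147. Equilibrium: 93 - 4P = 8P - 147, so 240 = 12P and P* = 20, Q* = 13.
Since 21 > 20, the floor is binding.
At P = 21: Qd = 93 - 4·21 = 9 and Qs = 8·21 - 147 = 21.
Quantity traded falls to 9. At Q = 9 the demand price is (93 - 9)/4 = 21 and the supply price is (147 + 9)/8 = 19.5.
Deadweight loss = ½ · (21 - 19.5) · (13 - 9) = ½ · 1.5 · 4 = 3.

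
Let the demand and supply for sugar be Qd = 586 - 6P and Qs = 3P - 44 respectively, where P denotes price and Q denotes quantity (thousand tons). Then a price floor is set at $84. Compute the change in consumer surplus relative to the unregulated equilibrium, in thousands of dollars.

Equilibrium: 586 - 6P = 3P - 44, so 630 = 9P and P* = 70, Q* = 166.
The floor of 84 is above the equilibrium price 70, so it binds.
At P = 84: Qd = 586 - 6·84 = 82 and Qs = 3·84 - 44 = 208.
Consumer surplus without the control is ½ · (293/3 - 70) · 166 = 6889/3.
With the floor, consumers buy 82 units at 84, so CS = ½ · (293/3 - 84) · 82 = 1681/3.
Change in consumer surplus = 1681/3 - 6889/3 = -1736.

-1736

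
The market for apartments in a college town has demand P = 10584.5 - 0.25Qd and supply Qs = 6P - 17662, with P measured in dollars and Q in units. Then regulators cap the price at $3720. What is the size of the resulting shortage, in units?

22800

Rearranging demand gives Qd = 42338 - 4P. Setting quantity demanded equal to quantity supplied, 42338 - 4P = 6P - 17662, gives P* = 6000 and Q* = 18338.
Because the ceiling (3720) lies below the market-clearing price, it is binding.
At P = 3720: Qd = 42338 - 4·3720 = 27458 and Qs = 6·3720 - 17662 = 4658.
Shortage = Qd - Qs = 27458 - 4658 = 22800.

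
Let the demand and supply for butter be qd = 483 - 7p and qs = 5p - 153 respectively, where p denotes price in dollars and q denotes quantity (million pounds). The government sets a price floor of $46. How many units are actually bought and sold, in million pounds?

112

Equilibrium: 483 - 7p = 5p - 153, so 636 = 12p and p* = 53, q* = 112.
The floor of 46 is below the equilibrium price 53, so it is not binding; the market clears at p* = 53, q* = 112.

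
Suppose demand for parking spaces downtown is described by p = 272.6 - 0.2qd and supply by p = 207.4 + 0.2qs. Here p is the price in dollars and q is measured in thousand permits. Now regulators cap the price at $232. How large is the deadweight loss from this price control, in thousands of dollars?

320

Rearranging demand gives qd = 1363 - 5p; rearranging supply gives qs = 5p - 1037. Without the control the market clears where 1363 - 5p = 5p - 1037, i.e. p* = 240 and q* = 163.
The ceiling of 232 is below the equilibrium price 240, so it binds.
At p = 232: qd = 1363 - 5·232 = 203 and qs = 5·232 - 1037 = 123.
Quantity traded falls to 123. At q = 123 the demand price is (1363 - 123)/5 = 248 and the supply price is (1037 + 123)/5 = 232.
Deadweight loss = ½ · (248 - 232) · (163 - 123) = ½ · 16 · 40 = 320.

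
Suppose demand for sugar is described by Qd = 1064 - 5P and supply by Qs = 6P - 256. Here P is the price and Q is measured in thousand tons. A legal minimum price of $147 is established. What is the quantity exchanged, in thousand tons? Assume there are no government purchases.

Equilibrium: 1064 - 5P = 6P - 256, so 1320 = 11P and P* = 120, Q* = 464.
The floor of 147 is above the equilibrium price 120, so it binds.
At P = 147: Qd = 1064 - 5·147 = 329 and Qs = 6·147 - 256 = 626.
The quantity actually transacted is the short side, demand: 329.

329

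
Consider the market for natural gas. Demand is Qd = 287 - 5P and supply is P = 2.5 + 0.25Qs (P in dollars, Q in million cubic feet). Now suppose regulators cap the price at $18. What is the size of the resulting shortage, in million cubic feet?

Rearranging supply gives Qs = 4P - 10. In a free market, 287 - 5P = 4P - 10 gives the equilibrium P* = 33, Q* = 122.
Because the ceiling (18) lies below the market-clearing price, it is binding.
At P = 18: Qd = 287 - 5·18 = 197 and Qs = 4·18 - 10 = 62.
Shortage = Qd - Qs = 197 - 62 = 135.

135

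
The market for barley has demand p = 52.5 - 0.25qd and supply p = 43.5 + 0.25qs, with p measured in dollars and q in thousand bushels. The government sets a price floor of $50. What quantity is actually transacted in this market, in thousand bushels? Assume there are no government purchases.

10

Rearranging demand gives qd = 210 - 4p; rearranging supply gives qs = 4p - 174. In a free market, 210 - 4p = 4p - 174 gives the equilibrium p* = 48, q* = 18.
Since 50 > 48, the floor is binding.
At p = 50: qd = 210 - 4·50 = 10 and qs = 4·50 - 174 = 26.
The quantity actually transacted is the short side, demand: 10.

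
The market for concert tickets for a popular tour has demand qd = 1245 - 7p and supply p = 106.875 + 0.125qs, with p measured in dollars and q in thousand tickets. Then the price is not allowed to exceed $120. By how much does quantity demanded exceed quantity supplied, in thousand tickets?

300

Rearranging supply gives qs = 8p - 855. Equilibrium: 1245 - 7p = 8p - 855, so 2100 = 15p and p* = 140, q* = 265.
Because the ceiling (120) lies below the market-clearing price, it is binding.
At p = 120: qd = 1245 - 7·120 = 405 and qs = 8·120 - 855 = 105.
Shortage = qd - qs = 405 - 105 = 300.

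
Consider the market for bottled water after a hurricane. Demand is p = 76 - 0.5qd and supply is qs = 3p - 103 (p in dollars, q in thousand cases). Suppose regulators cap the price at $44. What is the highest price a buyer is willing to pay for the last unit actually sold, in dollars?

61.5

Rearranging demand gives qd = 152 - 2p. Setting quantity demanded equal to quantity supplied, 152 - 2p = 3p - 103, gives p* = 51 and q* = 50.
Because the ceiling (44) lies below the market-clearing price, it is binding.
At p = 44: qd = 152 - 2·44 = 64 and qs = 3·44 - 103 = 29.
Only 29 units reach the market. On the demand curve, the marginal buyer's willingness to pay at q = 29 is (152 - 29)/2 = 61.5.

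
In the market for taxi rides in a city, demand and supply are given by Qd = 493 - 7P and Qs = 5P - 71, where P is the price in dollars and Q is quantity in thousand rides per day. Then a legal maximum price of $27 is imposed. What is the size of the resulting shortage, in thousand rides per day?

240

In a free market, 493 - 7P = 5P - 71 gives the equilibrium P* = 47, Q* = 164.
Since 27 < 47, the ceiling is binding.
At P = 27: Qd = 493 - 7·27 = 304 and Qs = 5·27 - 71 = 64.
Shortage = Qd - Qs = 304 - 64 = 240.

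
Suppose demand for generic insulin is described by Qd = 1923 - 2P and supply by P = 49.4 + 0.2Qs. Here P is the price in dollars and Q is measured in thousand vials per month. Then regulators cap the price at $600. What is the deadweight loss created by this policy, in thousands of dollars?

0

Rearranging supply gives Qs = 5P - 247. In a free market, 1923 - 2P = 5P - 247 gives the equilibrium P* = 310, Q* = 1303.
The ceiling of 600 is above the equilibrium price 310, so it is not binding; the market clears at P* = 310, Q* = 1303.
Since the control does not bind, no trades are prevented and deadweight loss is zero.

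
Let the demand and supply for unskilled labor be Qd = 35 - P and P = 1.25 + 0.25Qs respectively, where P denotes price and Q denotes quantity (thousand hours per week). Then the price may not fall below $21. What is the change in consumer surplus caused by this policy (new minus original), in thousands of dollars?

Rearranging supply gives Qs = 4P - 5. In a free market, 35 - P = 4P - 5 gives the equilibrium P* = 8, Q* = 27.
The floor of 21 is above the equilibrium price 8, so it binds.
At P = 21: Qd = 35 - 21 = 14 and Qs = 4·21 - 5 = 79.
Consumer surplus without the control is ½ · (35 - 8) · 27 = 364.5.
With the floor, consumers buy 14 units at 21, so CS = ½ · (35 - 21) · 14 = 98.
Change in consumer surplus = 98 - 364.5 = -266.5.

-266.5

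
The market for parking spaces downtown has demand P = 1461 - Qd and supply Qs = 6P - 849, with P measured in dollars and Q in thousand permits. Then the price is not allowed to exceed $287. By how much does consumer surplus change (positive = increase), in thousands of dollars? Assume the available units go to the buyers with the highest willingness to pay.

Rearranging demand gives Qd = 1461 - P. Equilibrium: 1461 - P = 6P - 849, so 2310 = 7P and P* = 330, Q* = 1131.
The ceiling of 287 is below the equilibrium price 330, so it binds.
At P = 287: Qd = 1461 - 287 = 1174 and Qs = 6·287 - 849 = 873.
Consumer surplus without the control is ½ · (1461 - 330) · 1131 = 639580.5.
With the ceiling, 873 units are sold at 287 (assume they go to the highest-value buyers). The demand price at Q = 873 is 588, so CS = ½ · [(1461 - 287) + (588 - 287)] · 873 = 643837.5.
Change in consumer surplus = 643837.5 - 639580.5 = 4257.

4257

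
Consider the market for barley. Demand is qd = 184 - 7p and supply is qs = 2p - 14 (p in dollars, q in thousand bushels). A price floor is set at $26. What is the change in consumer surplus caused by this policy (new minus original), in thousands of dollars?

Equilibrium: 184 - 7p = 2p - 14, so 198 = 9p and p* = 22, q* = 30.
Since 26 > 22, the floor is binding.
At p = 26: qd = 184 - 7·26 = 2 and qs = 2·26 - 14 = 38.
Consumer surplus without the control is ½ · (184/7 - 22) · 30 = 450/7.
With the floor, consumers buy 2 units at 26, so CS = ½ · (184/7 - 26) · 2 = 2/7.
Change in consumer surplus = 2/7 - 450/7 = -64.

-64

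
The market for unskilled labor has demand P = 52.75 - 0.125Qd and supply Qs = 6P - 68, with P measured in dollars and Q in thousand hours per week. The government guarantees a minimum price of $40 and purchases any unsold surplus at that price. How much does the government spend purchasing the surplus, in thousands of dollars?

Rearranging demand gives Qd = 422 - 8P. In a free market, 422 - 8P = 6P - 68 gives the equilibrium P* = 35, Q* = 142.
The floor of 40 is above the equilibrium price 35, so it binds.
At P = 40: Qd = 422 - 8·40 = 102 and Qs = 6·40 - 68 = 172.
Surplus = Qs - Qd = 70.
Government expenditure = surplus × support price = 70 × 40 = 2800.

2800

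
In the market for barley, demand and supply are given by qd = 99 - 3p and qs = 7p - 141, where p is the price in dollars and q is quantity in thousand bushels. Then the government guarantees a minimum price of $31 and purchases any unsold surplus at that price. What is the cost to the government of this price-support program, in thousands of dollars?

2170

Without the control the market clears where 99 - 3p = 7p - 141, i.e. p* = 24 and q* = 27.
Because the floor (31) lies above the market-clearing price, it is binding.
At p = 31: qd = 99 - 3·31 = 6 and qs = 7·31 - 141 = 76.
Surplus = qs - qd = 70.
Government expenditure = surplus × support price = 70 × 31 = 2170.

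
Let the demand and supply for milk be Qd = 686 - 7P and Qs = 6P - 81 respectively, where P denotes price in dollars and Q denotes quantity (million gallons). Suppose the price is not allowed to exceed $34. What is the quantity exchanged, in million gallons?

123

Setting quantity demanded equal to quantity supplied, 686 - 7P = 6P - 81, gives P* = 59 and Q* = 273.
Because the ceiling (34) lies below the market-clearing price, it is binding.
At P = 34: Qd = 686 - 7·34 = 448 and Qs = 6·34 - 81 = 123.
The quantity actually transacted is the short side, supply: 123.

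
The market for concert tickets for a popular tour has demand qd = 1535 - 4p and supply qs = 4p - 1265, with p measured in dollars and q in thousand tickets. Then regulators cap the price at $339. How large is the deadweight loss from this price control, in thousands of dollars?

484

In a free market, 1535 - 4p = 4p - 1265 gives the equilibrium p* = 350, q* = 135.
The ceiling of 339 is below the equilibrium price 350, so it binds.
At p = 339: qd = 1535 - 4·339 = 179 and qs = 4·339 - 1265 = 91.
Quantity traded falls to 91. At q = 91 the demand price is (1535 - 91)/4 = 361 and the supply price is (1265 + 91)/4 = 339.
Deadweight loss = ½ · (361 - 339) · (135 - 91) = ½ · 22 · 44 = 484.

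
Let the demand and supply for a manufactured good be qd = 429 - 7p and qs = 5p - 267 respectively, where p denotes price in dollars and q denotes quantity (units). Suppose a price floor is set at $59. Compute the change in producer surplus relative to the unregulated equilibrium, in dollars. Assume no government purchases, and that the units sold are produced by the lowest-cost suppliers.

11.1

Equilibrium: 429 - 7p = 5p - 267, so 696 = 12p and p* = 58, q* = 23.
The floor of 59 is above the equilibrium price 58, so it binds.
At p = 59: qd = 429 - 7·59 = 16 and qs = 5·59 - 267 = 28.
Producer surplus without the control is ½ · (58 - 53.4) · 23 = 52.9.
With the floor, 16 units are sold at 59. The supply price at q = 16 is 56.6, so PS = ½ · [(59 - 53.4) + (59 - 56.6)] · 16 = 64.
Change in producer surplus = 64 - 52.9 = 11.1.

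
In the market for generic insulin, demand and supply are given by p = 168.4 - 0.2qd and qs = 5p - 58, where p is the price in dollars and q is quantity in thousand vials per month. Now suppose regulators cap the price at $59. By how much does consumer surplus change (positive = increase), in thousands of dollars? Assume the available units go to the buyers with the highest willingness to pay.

Rearranging demand gives qd = 842 - 5p. Setting quantity demanded equal to quantity supplied, 842 - 5p = 5p - 58, gives p* = 90 and q* = 392.
The ceiling of 59 is below the equilibrium price 90, so it binds.
At p = 59: qd = 842 - 5·59 = 547 and qs = 5·59 - 58 = 237.
Consumer surplus without the control is ½ · (168.4 - 90) · 392 = 15366.4.
With the ceiling, 237 units are sold at 59 (assume they go to the highest-value buyers). The demand price at q = 237 is 121, so CS = ½ · [(168.4 - 59) + (121 - 59)] · 237 = 20310.9.
Change in consumer surplus = 20310.9 - 15366.4 = 4944.5.

4944.5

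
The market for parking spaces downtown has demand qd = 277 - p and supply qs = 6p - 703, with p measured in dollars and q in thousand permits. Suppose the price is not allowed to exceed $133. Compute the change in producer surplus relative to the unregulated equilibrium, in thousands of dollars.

-812

In a free market, 277 - p = 6p - 703 gives the equilibrium p* = 140, q* = 137.
Since 133 < 140, the ceiling is binding.
At p = 133: qd = 277 - 133 = 144 and qs = 6·133 - 703 = 95.
Producer surplus without the control is ½ · (140 - 703/6) · 137 = 18769/12.
With the ceiling, producers sell 95 units at 133, so PS = ½ · (133 - 703/6) · 95 = 9025/12.
Change in producer surplus = 9025/12 - 18769/12 = -812.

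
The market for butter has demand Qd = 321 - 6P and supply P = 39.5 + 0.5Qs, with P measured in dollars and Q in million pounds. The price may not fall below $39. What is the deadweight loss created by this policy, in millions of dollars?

Rearranging supply gives Qs = 2P - 79. Without the control the market clears where 321 - 6P = 2P - 79, i.e. P* = 50 and Q* = 21.
Since 39 is below P* = 50, the floor does not bind and the free-market outcome prevails.
Since the control does not bind, no trades are prevented and deadweight loss is zero.

0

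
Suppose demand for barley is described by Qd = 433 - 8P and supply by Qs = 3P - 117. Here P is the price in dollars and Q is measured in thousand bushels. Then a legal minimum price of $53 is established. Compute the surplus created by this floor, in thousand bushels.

Equilibrium: 433 - 8P = 3P - 117, so 550 = 11P and P* = 50, Q* = 33.
Since 53 > 50, the floor is binding.
At P = 53: Qd = 433 - 8·53 = 9 and Qs = 3·53 - 117 = 42.
Surplus = Qs - Qd = 42 - 9 = 33.

33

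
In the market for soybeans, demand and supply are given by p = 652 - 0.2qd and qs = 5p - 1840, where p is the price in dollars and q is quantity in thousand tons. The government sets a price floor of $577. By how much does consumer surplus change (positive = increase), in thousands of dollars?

Rearranging demand gives qd = 3260 - 5p. Equilibrium: 3260 - 5p = 5p - 1840, so 5100 = 10p and p* = 510, q* = 710.
Since 577 > 510, the floor is binding.
At p = 577: qd = 3260 - 5·577 = 375 and qs = 5·577 - 1840 = 1045.
Consumer surplus without the control is ½ · (652 - 510) · 710 = 50410.
With the floor, consumers buy 375 units at 577, so CS = ½ · (652 - 577) · 375 = 14062.5.
Change in consumer surplus = 14062.5 - 50410 = -36347.5.

-36347.5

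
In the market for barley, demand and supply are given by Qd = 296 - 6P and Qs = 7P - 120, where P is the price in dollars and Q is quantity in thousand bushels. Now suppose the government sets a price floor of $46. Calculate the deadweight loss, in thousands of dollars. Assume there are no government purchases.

Without the control the market clears where 296 - 6P = 7P - 120, i.e. P* = 32 and Q* = 104.
The floor of 46 is above the equilibrium price 32, so it binds.
At P = 46: Qd = 296 - 6·46 = 20 and Qs = 7·46 - 120 = 202.
Quantity traded falls to 20. At Q = 20 the demand price is (296 - 20)/6 = 46 and the supply price is (120 + 20)/7 = 20.
Deadweight loss = ½ · (46 - 20) · (104 - 20) = ½ · 26 · 84 = 1092.

1092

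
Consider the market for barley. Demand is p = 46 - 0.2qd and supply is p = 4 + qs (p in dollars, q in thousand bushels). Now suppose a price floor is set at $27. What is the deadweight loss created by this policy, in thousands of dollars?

0

Rearranging demand gives qd = 230 - 5p; rearranging supply gives qs = p - 4. Equilibrium: 230 - 5p = p - 4, so 234 = 6p and p* = 39, q* = 35.
Since 27 is below p* = 39, the floor does not bind and the free-market outcome prevails.
Since the control does not bind, no trades are prevented and deadweight loss is zero.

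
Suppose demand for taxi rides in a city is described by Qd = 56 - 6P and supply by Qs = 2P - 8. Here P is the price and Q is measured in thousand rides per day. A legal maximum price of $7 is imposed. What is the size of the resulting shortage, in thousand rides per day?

8

Setting quantity demanded equal to quantity supplied, 56 - 6P = 2P - 8, gives P* = 8 and Q* = 8.
Because the ceiling (7) lies below the market-clearing price, it is binding.
At P = 7: Qd = 56 - 6·7 = 14 and Qs = 2·7 - 8 = 6.
Shortage = Qd - Qs = 14 - 6 = 8.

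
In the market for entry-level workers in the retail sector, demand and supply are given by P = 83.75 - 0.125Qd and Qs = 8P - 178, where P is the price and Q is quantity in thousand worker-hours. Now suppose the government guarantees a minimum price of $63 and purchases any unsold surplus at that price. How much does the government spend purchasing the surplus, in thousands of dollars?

Rearranging demand gives Qd = 670 - 8P. Equilibrium: 670 - 8P = 8P - 178, so 848 = 16P and P* = 53, Q* = 246.
Because the floor (63) lies above the market-clearing price, it is binding.
At P = 63: Qd = 670 - 8·63 = 166 and Qs = 8·63 - 178 = 326.
Surplus = Qs - Qd = 160.
Government expenditure = surplus × support price = 160 × 63 = 10080.

10080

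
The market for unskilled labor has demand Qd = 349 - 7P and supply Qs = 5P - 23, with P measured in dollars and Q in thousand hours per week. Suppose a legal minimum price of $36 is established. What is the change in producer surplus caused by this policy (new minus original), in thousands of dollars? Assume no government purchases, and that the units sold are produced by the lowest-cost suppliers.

Without the control the market clears where 349 - 7P = 5P - 23, i.e. P* = 31 and Q* = 132.
The floor of 36 is above the equilibrium price 31, so it binds.
At P = 36: Qd = 349 - 7·36 = 97 and Qs = 5·36 - 23 = 157.
Producer surplus without the control is ½ · (31 - 4.6) · 132 = 1742.4.
With the floor, 97 units are sold at 36. The supply price at Q = 97 is 24, so PS = ½ · [(36 - 4.6) + (36 - 24)] · 97 = 2104.9.
Change in producer surplus = 2104.9 - 1742.4 = 362.5.

362.5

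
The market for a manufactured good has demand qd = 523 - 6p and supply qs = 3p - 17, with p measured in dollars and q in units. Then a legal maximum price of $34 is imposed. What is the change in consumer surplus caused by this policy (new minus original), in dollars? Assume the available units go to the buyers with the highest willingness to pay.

1703

Setting quantity demanded equal to quantity supplied, 523 - 6p = 3p - 17, gives p* = 60 and q* = 163.
Since 34 < 60, the ceiling is binding.
At p = 34: qd = 523 - 6·34 = 319 and qs = 3·34 - 17 = 85.
Consumer surplus without the control is ½ · (523/6 - 60) · 163 = 26569/12.
With the ceiling, 85 units are sold at 34 (assume they go to the highest-value buyers). The demand price at q = 85 is 73, so CS = ½ · [(523/6 - 34) + (73 - 34)] · 85 = 47005/12.
Change in consumer surplus = 47005/12 - 26569/12 = 1703.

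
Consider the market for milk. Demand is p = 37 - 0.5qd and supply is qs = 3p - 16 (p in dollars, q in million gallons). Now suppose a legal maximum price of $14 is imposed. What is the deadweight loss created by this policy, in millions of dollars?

Rearranging demand gives qd = 74 - 2p. In a free market, 74 - 2p = 3p - 16 gives the equilibrium p* = 18, q* = 38.
The ceiling of 14 is below the equilibrium price 18, so it binds.
At p = 14: qd = 74 - 2·14 = 46 and qs = 3·14 - 16 = 26.
Quantity traded falls to 26. At q = 26 the demand price is (74 - 26)/2 = 24 and the supply price is (16 + 26)/3 = 14.
Deadweight loss = ½ · (24 - 14) · (38 - 26) = ½ · 10 · 12 = 60.

60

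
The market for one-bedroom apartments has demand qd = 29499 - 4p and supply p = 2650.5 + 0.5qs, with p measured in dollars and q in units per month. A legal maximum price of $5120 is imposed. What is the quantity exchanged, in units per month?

Rearranging supply gives qs = 2p - 5301. Without the control the market clears where 29499 - 4p = 2p - 5301, i.e. p* = 5800 and q* = 6299.
Because the ceiling (5120) lies below the market-clearing price, it is binding.
At p = 5120: qd = 29499 - 4·5120 = 9019 and qs = 2·5120 - 5301 = 4939.
The quantity actually transacted is the short side, supply: 4939.

4939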